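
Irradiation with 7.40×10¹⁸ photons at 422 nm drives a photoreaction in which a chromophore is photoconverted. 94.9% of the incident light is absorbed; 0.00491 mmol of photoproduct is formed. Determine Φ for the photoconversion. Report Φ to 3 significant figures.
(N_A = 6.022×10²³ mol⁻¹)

Φ = 0.421

Product: 0.00491 mmol = 4.91×10⁻⁶ mol.
Moles of photons: 7.40×10¹⁸ / 6.022×10²³ = 1.229×10⁻⁵ mol.
Photons absorbed: 0.949 × 1.229×10⁻⁵ = 1.166×10⁻⁵ mol.
Φ = 4.91×10⁻⁶ mol / 1.166×10⁻⁵ mol photons = 0.421.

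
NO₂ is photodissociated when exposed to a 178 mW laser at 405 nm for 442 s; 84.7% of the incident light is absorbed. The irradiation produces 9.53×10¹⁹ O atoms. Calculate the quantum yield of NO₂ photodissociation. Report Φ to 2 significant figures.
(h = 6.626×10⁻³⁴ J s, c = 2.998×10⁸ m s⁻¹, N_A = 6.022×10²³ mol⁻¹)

Φ = 0.70

Product: 9.53×10¹⁹ / 6.022×10²³ = 1.583×10⁻⁴ mol.
Photon energy at 405 nm: hc/λ = (6.626×10⁻³⁴)(2.998×10⁸)/(405×10⁻⁹) = 4.905×10⁻¹⁹ J.
Energy delivered: (178 mW)(442 s) = 78.68 J.
Photons incident: 78.68 / 4.905×10⁻¹⁹ = 1.604×10²⁰, i.e. 1.604×10²⁰/6.022×10²³ = 2.664×10⁻⁴ mol.
Photons absorbed: 0.847 × 2.664×10⁻⁴ = 2.256×10⁻⁴ mol.
Φ = 1.583×10⁻⁴ mol / 2.256×10⁻⁴ mol photons = 0.70.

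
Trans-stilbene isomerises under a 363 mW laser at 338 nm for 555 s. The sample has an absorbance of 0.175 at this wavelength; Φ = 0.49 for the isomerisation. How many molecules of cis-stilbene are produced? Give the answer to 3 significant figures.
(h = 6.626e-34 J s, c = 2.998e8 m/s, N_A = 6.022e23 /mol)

Photon energy at 338 nm: hc/λ = (6.626e-34)(2.998e8)/(338e-9) = 5.877e-19 J.
Energy delivered: (363 mW)(555 s) = 201.5 J.
Photons incident: 201.5 / 5.877e-19 = 3.429e20, i.e. 3.429e20/6.022e23 = 5.694e-4 mol.
Fraction absorbed: 1 − 10^(−0.175) = 0.3317.
Photons absorbed: 0.3317 × 5.694e-4 = 1.889e-4 mol.
Product: Φ × n_abs = 0.49 × 1.889e-4 = 9.256e-5 mol.
As a count: 9.256e-5 × 6.022e23 = 5.57e19.

5.57e19 molecules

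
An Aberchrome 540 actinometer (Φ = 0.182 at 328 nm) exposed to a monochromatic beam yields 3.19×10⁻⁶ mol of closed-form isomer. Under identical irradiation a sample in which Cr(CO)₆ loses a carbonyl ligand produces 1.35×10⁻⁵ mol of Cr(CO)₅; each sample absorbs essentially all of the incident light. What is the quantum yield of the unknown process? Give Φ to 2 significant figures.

Photons absorbed by the actinometer: 3.19×10⁻⁶ / 0.182 = 1.753×10⁻⁵ mol.
Φ(unknown) = 1.35×10⁻⁵ / 1.753×10⁻⁵ = 0.77.

Φ = 0.77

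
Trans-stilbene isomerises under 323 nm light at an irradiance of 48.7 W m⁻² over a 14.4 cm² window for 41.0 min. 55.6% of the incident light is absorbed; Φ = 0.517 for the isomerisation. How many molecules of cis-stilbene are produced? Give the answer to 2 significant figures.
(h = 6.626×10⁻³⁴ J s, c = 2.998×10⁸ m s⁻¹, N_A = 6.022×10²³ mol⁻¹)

Photon energy at 323 nm: hc/λ = (6.626×10⁻³⁴)(2.998×10⁸)/(323×10⁻⁹) = 6.150×10⁻¹⁹ J.
Energy delivered: (48.7 W m⁻²)(14.4×10⁻⁴ m²)(2460 s) = 172.5 J.
Photons incident: 172.5 / 6.150×10⁻¹⁹ = 2.805×10²⁰, i.e. 2.805×10²⁰/6.022×10²³ = 4.658×10⁻⁴ mol.
Photons absorbed: 0.556 × 4.658×10⁻⁴ = 2.590×10⁻⁴ mol.
Product: Φ × n_abs = 0.517 × 2.590×10⁻⁴ = 1.339×10⁻⁴ mol.
As a count: 1.339×10⁻⁴ × 6.022×10²³ = 8.1×10¹⁹.

8.1×10¹⁹ molecules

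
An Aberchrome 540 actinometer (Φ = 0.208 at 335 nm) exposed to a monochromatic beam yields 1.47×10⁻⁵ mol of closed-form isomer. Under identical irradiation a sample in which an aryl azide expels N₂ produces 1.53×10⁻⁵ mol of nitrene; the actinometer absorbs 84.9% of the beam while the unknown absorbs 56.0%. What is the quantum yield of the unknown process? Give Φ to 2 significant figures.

Photons absorbed by the actinometer: 1.47×10⁻⁵ / 0.208 = 7.067×10⁻⁵ mol.
Incident flux: 7.067×10⁻⁵ / 0.849 = 8.324×10⁻⁵ einstein.
Absorbed by unknown: 0.560 × 8.324×10⁻⁵ = 4.661×10⁻⁵ mol.
Φ(unknown) = 1.53×10⁻⁵ / 4.661×10⁻⁵ = 0.33.

Φ = 0.33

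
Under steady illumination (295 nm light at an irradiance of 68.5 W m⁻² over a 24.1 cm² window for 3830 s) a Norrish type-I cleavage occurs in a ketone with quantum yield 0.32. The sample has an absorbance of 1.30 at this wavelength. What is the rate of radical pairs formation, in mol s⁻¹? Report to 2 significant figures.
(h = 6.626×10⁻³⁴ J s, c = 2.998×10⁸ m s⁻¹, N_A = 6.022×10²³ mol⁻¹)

1.2×10⁻⁷ mol s⁻¹

Photon energy at 295 nm: hc/λ = (6.626×10⁻³⁴)(2.998×10⁸)/(295×10⁻⁹) = 6.734×10⁻¹⁹ J.
Energy delivered: (68.5 W m⁻²)(24.1×10⁻⁴ m²)(3830 s) = 632.3 J.
Photons incident: 632.3 / 6.734×10⁻¹⁹ = 9.390×10²⁰, i.e. 9.390×10²⁰/6.022×10²³ = 0.001559 mol.
Fraction absorbed: 1 − 10^(−1.30) = 0.9499.
Photons absorbed: 0.9499 × 0.001559 = 0.001481 mol.
Product formed: 0.32 × 0.001481 = 4.739×10⁻⁴ mol.
Rate: 4.739×10⁻⁴ / 3830 s = 1.2×10⁻⁷ mol s⁻¹.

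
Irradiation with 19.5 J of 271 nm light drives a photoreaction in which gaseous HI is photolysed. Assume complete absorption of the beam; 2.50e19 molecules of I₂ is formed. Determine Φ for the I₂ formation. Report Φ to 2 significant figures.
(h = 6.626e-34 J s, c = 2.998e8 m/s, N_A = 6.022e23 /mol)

Product: 2.50e19 / 6.022e23 = 4.151e-5 mol.
Photon energy at 271 nm: hc/λ = (6.626e-34)(2.998e8)/(271e-9) = 7.330e-19 J.
Photons incident: 19.5 / 7.330e-19 = 2.660e19, i.e. 2.660e19/6.022e23 = 4.417e-5 mol.
Φ = 4.151e-5 mol / 4.417e-5 mol photons = 0.94.

Φ = 0.94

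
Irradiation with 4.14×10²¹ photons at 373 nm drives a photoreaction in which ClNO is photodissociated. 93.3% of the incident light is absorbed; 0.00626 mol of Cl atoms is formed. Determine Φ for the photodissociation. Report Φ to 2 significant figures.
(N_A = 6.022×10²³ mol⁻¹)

Φ = 0.98

Moles of photons: 4.14×10²¹ / 6.022×10²³ = 0.006875 mol.
Photons absorbed: 0.933 × 0.006875 = 0.006414 mol.
Φ = 0.00626 mol / 0.006414 mol photons = 0.98.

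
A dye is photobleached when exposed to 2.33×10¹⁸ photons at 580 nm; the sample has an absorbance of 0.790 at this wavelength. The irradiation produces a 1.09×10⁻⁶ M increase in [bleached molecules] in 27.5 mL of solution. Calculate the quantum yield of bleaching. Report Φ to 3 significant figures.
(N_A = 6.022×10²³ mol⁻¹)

Product: (1.09×10⁻⁶ M)(0.0275 L) = 2.997×10⁻⁸ mol.
Moles of photons: 2.33×10¹⁸ / 6.022×10²³ = 3.869×10⁻⁶ mol.
Fraction absorbed: 1 − 10^(−0.790) = 0.8378.
Photons absorbed: 0.8378 × 3.869×10⁻⁶ = 3.241×10⁻⁶ mol.
Φ = 2.997×10⁻⁸ mol / 3.241×10⁻⁶ mol photons = 0.00925.

Φ = 0.00925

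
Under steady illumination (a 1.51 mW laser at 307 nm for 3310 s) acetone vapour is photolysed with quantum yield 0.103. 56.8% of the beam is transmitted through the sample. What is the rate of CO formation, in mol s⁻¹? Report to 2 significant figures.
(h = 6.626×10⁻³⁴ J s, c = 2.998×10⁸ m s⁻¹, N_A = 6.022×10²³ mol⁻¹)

1.7×10⁻¹⁰ mol s⁻¹

Photon energy at 307 nm: hc/λ = (6.626×10⁻³⁴)(2.998×10⁸)/(307×10⁻⁹) = 6.471×10⁻¹⁹ J.
Energy delivered: (1.51 mW)(3310 s) = 4.998 J.
Photons incident: 4.998 / 6.471×10⁻¹⁹ = 7.724×10¹⁸, i.e. 7.724×10¹⁸/6.022×10²³ = 1.283×10⁻⁵ mol.
Fraction absorbed: 1 − 56.8/100 = 0.4320.
Photons absorbed: 0.4320 × 1.283×10⁻⁵ = 5.543×10⁻⁶ mol.
Product formed: 0.103 × 5.543×10⁻⁶ = 5.709×10⁻⁷ mol.
Rate: 5.709×10⁻⁷ / 3310 s = 1.7×10⁻¹⁰ mol s⁻¹.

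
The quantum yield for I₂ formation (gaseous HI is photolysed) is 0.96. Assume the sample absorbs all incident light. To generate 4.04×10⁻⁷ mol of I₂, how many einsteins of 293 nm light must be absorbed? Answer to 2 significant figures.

Photons that must be absorbed: 4.04×10⁻⁷ / 0.96 = 4.208×10⁻⁷ mol.

4.2×10⁻⁷ einstein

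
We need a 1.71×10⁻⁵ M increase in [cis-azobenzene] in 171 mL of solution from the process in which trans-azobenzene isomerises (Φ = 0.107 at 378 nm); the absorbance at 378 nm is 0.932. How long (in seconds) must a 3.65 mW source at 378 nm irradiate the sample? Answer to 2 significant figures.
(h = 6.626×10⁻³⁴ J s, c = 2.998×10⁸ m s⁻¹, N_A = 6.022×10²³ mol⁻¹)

t ≈ 2700 s

Product: (1.71×10⁻⁵ M)(0.171 L) = 2.924×10⁻⁶ mol.
Photons that must be absorbed: 2.924×10⁻⁶ / 0.107 = 2.733×10⁻⁵ mol.
Fraction absorbed: 1 − 10^(−0.932) = 0.8831.
Incident photons needed: 2.733×10⁻⁵ / 0.8831 = 3.095×10⁻⁵ mol.
Photon energy: hc/λ = 5.255×10⁻¹⁹ J; per mole, 3.165×10⁵ J mol⁻¹.
Energy required: 3.095×10⁻⁵ × 3.165×10⁵ = 9.796 J.
Time: 9.796 J / 0.00365 W = 2700 s.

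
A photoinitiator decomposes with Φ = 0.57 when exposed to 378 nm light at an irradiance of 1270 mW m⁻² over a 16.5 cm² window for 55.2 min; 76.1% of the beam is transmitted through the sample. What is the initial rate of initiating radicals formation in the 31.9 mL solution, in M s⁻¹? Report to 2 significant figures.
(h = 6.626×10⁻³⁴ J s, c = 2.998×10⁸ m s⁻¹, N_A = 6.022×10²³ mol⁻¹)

Photon energy at 378 nm: hc/λ = (6.626×10⁻³⁴)(2.998×10⁸)/(378×10⁻⁹) = 5.255×10⁻¹⁹ J.
Energy delivered: (1270 mW m⁻²)(16.5×10⁻⁴ m²)(3312 s) = 6.940 J.
Photons incident: 6.940 / 5.255×10⁻¹⁹ = 1.321×10¹⁹, i.e. 1.321×10¹⁹/6.022×10²³ = 2.194×10⁻⁵ mol.
Fraction absorbed: 1 − 76.1/100 = 0.2390.
Photons absorbed: 0.2390 × 2.194×10⁻⁵ = 5.244×10⁻⁶ mol.
Product formed: 0.57 × 5.244×10⁻⁶ = 2.989×10⁻⁶ mol.
Rate: 2.989×10⁻⁶ mol / (3312 s × 0.0319 L) = 2.8×10⁻⁸ M s⁻¹.

2.8×10⁻⁸ M s⁻¹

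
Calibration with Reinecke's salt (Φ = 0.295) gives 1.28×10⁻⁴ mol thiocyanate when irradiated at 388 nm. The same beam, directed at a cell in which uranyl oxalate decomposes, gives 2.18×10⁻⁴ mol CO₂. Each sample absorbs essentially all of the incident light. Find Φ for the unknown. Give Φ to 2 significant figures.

Photons absorbed by the actinometer: 1.28×10⁻⁴ / 0.295 = 4.339×10⁻⁴ mol.
Φ(unknown) = 2.18×10⁻⁴ / 4.339×10⁻⁴ = 0.50.

Φ = 0.50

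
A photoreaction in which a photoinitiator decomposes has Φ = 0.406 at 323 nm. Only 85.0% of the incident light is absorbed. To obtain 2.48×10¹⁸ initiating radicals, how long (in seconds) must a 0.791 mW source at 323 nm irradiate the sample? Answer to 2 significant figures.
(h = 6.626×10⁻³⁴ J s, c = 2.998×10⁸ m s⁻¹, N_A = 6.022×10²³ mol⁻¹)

Product: 2.48×10¹⁸ / 6.022×10²³ = 4.118×10⁻⁶ mol.
Photons that must be absorbed: 4.118×10⁻⁶ / 0.406 = 1.014×10⁻⁵ mol.
Incident photons needed: 1.014×10⁻⁵ / 0.850 = 1.193×10⁻⁵ mol.
Photon energy: hc/λ = 6.150×10⁻¹⁹ J; per mole, 3.704×10⁵ J mol⁻¹.
Energy required: 1.193×10⁻⁵ × 3.704×10⁵ = 4.419 J.
Time: 4.419 J / 0.000791 W = 5600 s.

t ≈ 5600 s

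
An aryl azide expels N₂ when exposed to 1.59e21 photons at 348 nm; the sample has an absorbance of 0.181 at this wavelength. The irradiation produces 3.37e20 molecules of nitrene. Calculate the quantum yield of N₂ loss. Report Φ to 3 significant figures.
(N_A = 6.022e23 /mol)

Φ = 0.622

Product: 3.37e20 / 6.022e23 = 5.596e-4 mol.
Moles of photons: 1.59e21 / 6.022e23 = 0.002640 mol.
Fraction absorbed: 1 − 10^(−0.181) = 0.3408.
Photons absorbed: 0.3408 × 0.002640 = 8.997e-4 mol.
Φ = 5.596e-4 mol / 8.997e-4 mol photons = 0.622.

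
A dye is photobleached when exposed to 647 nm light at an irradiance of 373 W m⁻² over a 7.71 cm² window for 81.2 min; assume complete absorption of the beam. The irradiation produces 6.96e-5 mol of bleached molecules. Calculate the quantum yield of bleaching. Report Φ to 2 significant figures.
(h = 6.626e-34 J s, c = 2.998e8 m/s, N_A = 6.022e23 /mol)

Photon energy at 647 nm: hc/λ = (6.626e-34)(2.998e8)/(647e-9) = 3.070e-19 J.
Energy delivered: (373 W m⁻²)(7.71e-4 m²)(4872 s) = 1401 J.
Photons incident: 1401 / 3.070e-19 = 4.564e21, i.e. 4.564e21/6.022e23 = 0.007579 mol.
Φ = 6.96e-5 mol / 0.007579 mol photons = 0.0092.

Φ = 0.0092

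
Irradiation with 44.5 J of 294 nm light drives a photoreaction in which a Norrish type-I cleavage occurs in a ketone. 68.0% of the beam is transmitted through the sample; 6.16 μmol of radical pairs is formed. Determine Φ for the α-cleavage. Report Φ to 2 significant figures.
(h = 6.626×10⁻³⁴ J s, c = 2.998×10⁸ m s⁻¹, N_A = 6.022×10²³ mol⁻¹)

Φ = 0.18

Product: 6.16 μmol = 6.16×10⁻⁶ mol.
Photon energy at 294 nm: hc/λ = (6.626×10⁻³⁴)(2.998×10⁸)/(294×10⁻⁹) = 6.757×10⁻¹⁹ J.
Photons incident: 44.5 / 6.757×10⁻¹⁹ = 6.586×10¹⁹, i.e. 6.586×10¹⁹/6.022×10²³ = 1.094×10⁻⁴ mol.
Fraction absorbed: 1 − 68.0/100 = 0.3200.
Photons absorbed: 0.3200 × 1.094×10⁻⁴ = 3.501×10⁻⁵ mol.
Φ = 6.16×10⁻⁶ mol / 3.501×10⁻⁵ mol photons = 0.18.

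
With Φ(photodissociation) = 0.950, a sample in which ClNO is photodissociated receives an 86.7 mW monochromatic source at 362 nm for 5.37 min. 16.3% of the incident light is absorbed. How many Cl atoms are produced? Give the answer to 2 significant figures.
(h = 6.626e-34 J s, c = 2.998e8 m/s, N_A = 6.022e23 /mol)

7.9e18 atoms

Photon energy at 362 nm: hc/λ = (6.626e-34)(2.998e8)/(362e-9) = 5.487e-19 J.
Energy delivered: (86.7 mW)(322.2 s) = 27.93 J.
Photons incident: 27.93 / 5.487e-19 = 5.090e19, i.e. 5.090e19/6.022e23 = 8.452e-5 mol.
Photons absorbed: 0.163 × 8.452e-5 = 1.378e-5 mol.
Product: Φ × n_abs = 0.950 × 1.378e-5 = 1.309e-5 mol.
As a count: 1.309e-5 × 6.022e23 = 7.9e18.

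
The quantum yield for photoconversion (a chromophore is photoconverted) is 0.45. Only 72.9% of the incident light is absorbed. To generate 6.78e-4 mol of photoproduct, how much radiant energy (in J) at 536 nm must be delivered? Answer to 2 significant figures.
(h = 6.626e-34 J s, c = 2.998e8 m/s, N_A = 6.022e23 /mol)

Photons that must be absorbed: 6.78e-4 / 0.45 = 0.001507 mol.
Incident photons needed: 0.001507 / 0.729 = 0.002067 mol.
Photon energy: hc/λ = 3.706e-19 J; per mole, 2.232e5 J mol⁻¹.
Energy required: 0.002067 × 2.232e5 = 460 J.

460 J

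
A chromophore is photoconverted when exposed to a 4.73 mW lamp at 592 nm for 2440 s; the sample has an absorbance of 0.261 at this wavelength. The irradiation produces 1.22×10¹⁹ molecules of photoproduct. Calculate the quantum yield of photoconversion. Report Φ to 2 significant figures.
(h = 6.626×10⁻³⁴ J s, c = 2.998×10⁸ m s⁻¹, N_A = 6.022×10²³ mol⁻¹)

Φ = 0.79

Product: 1.22×10¹⁹ / 6.022×10²³ = 2.026×10⁻⁵ mol.
Photon energy at 592 nm: hc/λ = (6.626×10⁻³⁴)(2.998×10⁸)/(592×10⁻⁹) = 3.356×10⁻¹⁹ J.
Energy delivered: (4.73 mW)(2440 s) = 11.54 J.
Photons incident: 11.54 / 3.356×10⁻¹⁹ = 3.439×10¹⁹, i.e. 3.439×10¹⁹/6.022×10²³ = 5.711×10⁻⁵ mol.
Fraction absorbed: 1 − 10^(−0.261) = 0.4517.
Photons absorbed: 0.4517 × 5.711×10⁻⁵ = 2.580×10⁻⁵ mol.
Φ = 2.026×10⁻⁵ mol / 2.580×10⁻⁵ mol photons = 0.79.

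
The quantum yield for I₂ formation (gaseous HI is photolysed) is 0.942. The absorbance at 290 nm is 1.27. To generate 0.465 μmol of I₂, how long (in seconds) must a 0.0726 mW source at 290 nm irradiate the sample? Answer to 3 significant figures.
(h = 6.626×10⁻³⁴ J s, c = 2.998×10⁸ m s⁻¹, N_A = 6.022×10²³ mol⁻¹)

t ≈ 2960 s

Product: 0.465 μmol = 4.65×10⁻⁷ mol.
Photons that must be absorbed: 4.65×10⁻⁷ / 0.942 = 4.936×10⁻⁷ mol.
Fraction absorbed: 1 − 10^(−1.27) = 0.9463.
Incident photons needed: 4.936×10⁻⁷ / 0.9463 = 5.216×10⁻⁷ mol.
Photon energy: hc/λ = 6.850×10⁻¹⁹ J; per mole, 4.125×10⁵ J mol⁻¹.
Energy required: 5.216×10⁻⁷ × 4.125×10⁵ = 0.2152 J.
Time: 0.2152 J / 7.26e-05 W = 2960 s.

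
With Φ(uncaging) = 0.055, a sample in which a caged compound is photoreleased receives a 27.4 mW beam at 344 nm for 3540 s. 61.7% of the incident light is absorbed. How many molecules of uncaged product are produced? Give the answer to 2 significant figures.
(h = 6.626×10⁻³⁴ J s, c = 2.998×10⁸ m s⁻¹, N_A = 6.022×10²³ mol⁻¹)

Photon energy at 344 nm: hc/λ = (6.626×10⁻³⁴)(2.998×10⁸)/(344×10⁻⁹) = 5.775×10⁻¹⁹ J.
Energy delivered: (27.4 mW)(3540 s) = 97.00 J.
Photons incident: 97.00 / 5.775×10⁻¹⁹ = 1.680×10²⁰, i.e. 1.680×10²⁰/6.022×10²³ = 2.790×10⁻⁴ mol.
Photons absorbed: 0.617 × 2.790×10⁻⁴ = 1.721×10⁻⁴ mol.
Product: Φ × n_abs = 0.055 × 1.721×10⁻⁴ = 9.466×10⁻⁶ mol.
As a count: 9.466×10⁻⁶ × 6.022×10²³ = 5.7×10¹⁸.

5.7×10¹⁸ molecules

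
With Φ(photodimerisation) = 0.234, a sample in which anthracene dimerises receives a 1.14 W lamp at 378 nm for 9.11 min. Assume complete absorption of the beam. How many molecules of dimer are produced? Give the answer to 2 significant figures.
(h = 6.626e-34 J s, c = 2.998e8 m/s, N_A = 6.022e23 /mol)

Photon energy at 378 nm: hc/λ = (6.626e-34)(2.998e8)/(378e-9) = 5.255e-19 J.
Energy delivered: (1.14 W)(546.6 s) = 623.1 J.
Photons incident: 623.1 / 5.255e-19 = 1.186e21, i.e. 1.186e21/6.022e23 = 0.001969 mol.
Product: Φ × n_abs = 0.234 × 0.001969 = 4.607e-4 mol.
As a count: 4.607e-4 × 6.022e23 = 2.8e20.

2.8e20 molecules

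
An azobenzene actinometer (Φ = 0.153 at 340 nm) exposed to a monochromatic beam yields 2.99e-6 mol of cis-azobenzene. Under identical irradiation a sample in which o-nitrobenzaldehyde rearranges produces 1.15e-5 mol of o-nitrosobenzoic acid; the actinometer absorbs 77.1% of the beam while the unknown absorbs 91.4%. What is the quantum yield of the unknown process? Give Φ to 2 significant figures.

Photons absorbed by the actinometer: 2.99e-6 / 0.153 = 1.954e-5 mol.
Incident flux: 1.954e-5 / 0.771 = 2.534e-5 einstein.
Absorbed by unknown: 0.914 × 2.534e-5 = 2.316e-5 mol.
Φ(unknown) = 1.15e-5 / 2.316e-5 = 0.50.

Φ = 0.50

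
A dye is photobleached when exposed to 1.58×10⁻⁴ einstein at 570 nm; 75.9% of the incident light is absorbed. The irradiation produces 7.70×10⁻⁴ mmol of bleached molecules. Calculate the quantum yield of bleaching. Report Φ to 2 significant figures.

Φ = 0.0064

Product: 7.70×10⁻⁴ mmol = 7.70×10⁻⁷ mol.
Photons absorbed: 0.759 × 1.58×10⁻⁴ = 1.199×10⁻⁴ mol.
Φ = 7.70×10⁻⁷ mol / 1.199×10⁻⁴ mol photons = 0.0064.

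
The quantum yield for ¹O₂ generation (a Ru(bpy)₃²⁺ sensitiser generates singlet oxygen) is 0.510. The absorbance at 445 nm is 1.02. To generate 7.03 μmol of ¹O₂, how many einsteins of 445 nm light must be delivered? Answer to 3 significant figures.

Product: 7.03 μmol = 7.03×10⁻⁶ mol.
Photons that must be absorbed: 7.03×10⁻⁶ / 0.510 = 1.378×10⁻⁵ mol.
Fraction absorbed: 1 − 10^(−1.02) = 0.9045.
Incident photons needed: 1.378×10⁻⁵ / 0.9045 = 1.523×10⁻⁵ mol.

1.52×10⁻⁵ einstein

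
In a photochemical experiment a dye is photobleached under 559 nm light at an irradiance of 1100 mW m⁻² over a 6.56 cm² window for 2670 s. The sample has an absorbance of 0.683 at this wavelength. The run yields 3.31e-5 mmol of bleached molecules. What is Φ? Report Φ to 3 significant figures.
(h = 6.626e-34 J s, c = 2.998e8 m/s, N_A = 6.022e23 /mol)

Φ = 0.00464

Product: 3.31e-5 mmol = 3.31e-8 mol.
Photon energy at 559 nm: hc/λ = (6.626e-34)(2.998e8)/(559e-9) = 3.554e-19 J.
Energy delivered: (1100 mW m⁻²)(6.56e-4 m²)(2670 s) = 1.927 J.
Photons incident: 1.927 / 3.554e-19 = 5.422e18, i.e. 5.422e18/6.022e23 = 9.004e-6 mol.
Fraction absorbed: 1 − 10^(−0.683) = 0.7925.
Photons absorbed: 0.7925 × 9.004e-6 = 7.136e-6 mol.
Φ = 3.31e-8 mol / 7.136e-6 mol photons = 0.00464.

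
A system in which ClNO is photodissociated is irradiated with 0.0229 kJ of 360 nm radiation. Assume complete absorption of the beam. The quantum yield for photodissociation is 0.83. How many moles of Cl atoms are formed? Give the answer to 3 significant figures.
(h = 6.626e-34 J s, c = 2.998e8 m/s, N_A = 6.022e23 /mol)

Photon energy at 360 nm: hc/λ = (6.626e-34)(2.998e8)/(360e-9) = 5.518e-19 J.
Incident energy: 0.0229 kJ = 22.9 J.
Photons incident: 22.9 / 5.518e-19 = 4.150e19, i.e. 4.150e19/6.022e23 = 6.891e-5 mol.
Product: Φ × n_abs = 0.83 × 6.891e-5 = 5.720e-5 mol.

5.72e-5 mol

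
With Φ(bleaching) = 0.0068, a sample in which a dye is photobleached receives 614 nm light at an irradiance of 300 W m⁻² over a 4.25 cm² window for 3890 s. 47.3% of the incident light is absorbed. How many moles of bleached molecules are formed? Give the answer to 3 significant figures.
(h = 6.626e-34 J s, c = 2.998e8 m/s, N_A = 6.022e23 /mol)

Photon energy at 614 nm: hc/λ = (6.626e-34)(2.998e8)/(614e-9) = 3.235e-19 J.
Energy delivered: (300 W m⁻²)(4.25e-4 m²)(3890 s) = 496.0 J.
Photons incident: 496.0 / 3.235e-19 = 1.533e21, i.e. 1.533e21/6.022e23 = 0.002546 mol.
Photons absorbed: 0.473 × 0.002546 = 0.001204 mol.
Product: Φ × n_abs = 0.0068 × 0.001204 = 8.187e-6 mol.

8.19e-6 mol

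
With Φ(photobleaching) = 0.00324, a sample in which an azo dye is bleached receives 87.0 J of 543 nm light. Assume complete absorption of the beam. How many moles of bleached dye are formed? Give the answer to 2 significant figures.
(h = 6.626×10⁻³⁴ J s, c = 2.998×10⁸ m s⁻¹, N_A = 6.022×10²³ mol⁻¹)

1.3×10⁻⁶ mol

Photon energy at 543 nm: hc/λ = (6.626×10⁻³⁴)(2.998×10⁸)/(543×10⁻⁹) = 3.658×10⁻¹⁹ J.
Photons incident: 87.0 / 3.658×10⁻¹⁹ = 2.378×10²⁰, i.e. 2.378×10²⁰/6.022×10²³ = 3.949×10⁻⁴ mol.
Product: Φ × n_abs = 0.00324 × 3.949×10⁻⁴ = 1.279×10⁻⁶ mol.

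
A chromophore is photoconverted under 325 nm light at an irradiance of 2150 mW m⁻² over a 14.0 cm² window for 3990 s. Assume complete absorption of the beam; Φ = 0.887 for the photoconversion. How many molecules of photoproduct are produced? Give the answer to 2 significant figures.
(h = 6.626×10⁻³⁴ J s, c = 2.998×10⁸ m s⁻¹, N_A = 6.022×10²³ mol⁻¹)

1.7×10¹⁹ molecules

Photon energy at 325 nm: hc/λ = (6.626×10⁻³⁴)(2.998×10⁸)/(325×10⁻⁹) = 6.112×10⁻¹⁹ J.
Energy delivered: (2150 mW m⁻²)(14.0×10⁻⁴ m²)(3990 s) = 12.01 J.
Photons incident: 12.01 / 6.112×10⁻¹⁹ = 1.965×10¹⁹, i.e. 1.965×10¹⁹/6.022×10²³ = 3.263×10⁻⁵ mol.
Product: Φ × n_abs = 0.887 × 3.263×10⁻⁵ = 2.894×10⁻⁵ mol.
As a count: 2.894×10⁻⁵ × 6.022×10²³ = 1.7×10¹⁹.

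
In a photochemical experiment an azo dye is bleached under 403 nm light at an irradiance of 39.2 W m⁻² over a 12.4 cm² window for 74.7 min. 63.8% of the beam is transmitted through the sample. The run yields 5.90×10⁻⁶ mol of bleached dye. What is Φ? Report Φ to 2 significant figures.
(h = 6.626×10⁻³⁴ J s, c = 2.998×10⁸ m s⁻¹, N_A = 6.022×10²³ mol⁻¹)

Φ = 0.022

Photon energy at 403 nm: hc/λ = (6.626×10⁻³⁴)(2.998×10⁸)/(403×10⁻⁹) = 4.929×10⁻¹⁹ J.
Energy delivered: (39.2 W m⁻²)(12.4×10⁻⁴ m²)(4482 s) = 217.9 J.
Photons incident: 217.9 / 4.929×10⁻¹⁹ = 4.421×10²⁰, i.e. 4.421×10²⁰/6.022×10²³ = 7.341×10⁻⁴ mol.
Fraction absorbed: 1 − 63.8/100 = 0.3620.
Photons absorbed: 0.3620 × 7.341×10⁻⁴ = 2.657×10⁻⁴ mol.
Φ = 5.90×10⁻⁶ mol / 2.657×10⁻⁴ mol photons = 0.022.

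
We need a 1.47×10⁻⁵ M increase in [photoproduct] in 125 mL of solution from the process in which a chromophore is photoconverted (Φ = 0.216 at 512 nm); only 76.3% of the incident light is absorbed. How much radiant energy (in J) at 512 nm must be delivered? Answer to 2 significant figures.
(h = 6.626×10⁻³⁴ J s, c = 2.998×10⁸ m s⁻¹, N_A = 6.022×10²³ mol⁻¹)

2.6 J

Product: (1.47×10⁻⁵ M)(0.125 L) = 1.838×10⁻⁶ mol.
Photons that must be absorbed: 1.838×10⁻⁶ / 0.216 = 8.509×10⁻⁶ mol.
Incident photons needed: 8.509×10⁻⁶ / 0.763 = 1.115×10⁻⁵ mol.
Photon energy: hc/λ = 3.880×10⁻¹⁹ J; per mole, 2.337×10⁵ J mol⁻¹.
Energy required: 1.115×10⁻⁵ × 2.337×10⁵ = 2.6 J.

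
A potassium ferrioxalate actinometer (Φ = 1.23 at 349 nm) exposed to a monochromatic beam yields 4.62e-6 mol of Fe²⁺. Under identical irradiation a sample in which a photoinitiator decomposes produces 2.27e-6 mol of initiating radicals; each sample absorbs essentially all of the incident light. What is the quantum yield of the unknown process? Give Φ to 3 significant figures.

Photons absorbed by the actinometer: 4.62e-6 / 1.23 = 3.756e-6 mol.
Φ(unknown) = 2.27e-6 / 3.756e-6 = 0.604.

Φ = 0.604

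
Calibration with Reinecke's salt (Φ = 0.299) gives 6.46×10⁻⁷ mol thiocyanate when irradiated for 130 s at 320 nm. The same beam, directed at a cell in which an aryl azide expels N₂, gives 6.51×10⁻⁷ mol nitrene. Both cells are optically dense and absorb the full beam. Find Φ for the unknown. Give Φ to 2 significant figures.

Φ = 0.30

Photons absorbed by the actinometer: 6.46×10⁻⁷ / 0.299 = 2.161×10⁻⁶ mol.
Φ(unknown) = 6.51×10⁻⁷ / 2.161×10⁻⁶ = 0.30.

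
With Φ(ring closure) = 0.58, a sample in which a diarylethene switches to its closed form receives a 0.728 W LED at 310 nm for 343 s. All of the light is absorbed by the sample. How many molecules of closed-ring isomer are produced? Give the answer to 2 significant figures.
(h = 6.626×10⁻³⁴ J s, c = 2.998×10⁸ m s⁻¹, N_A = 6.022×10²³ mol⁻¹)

Photon energy at 310 nm: hc/λ = (6.626×10⁻³⁴)(2.998×10⁸)/(310×10⁻⁹) = 6.408×10⁻¹⁹ J.
Energy delivered: (0.728 W)(343 s) = 249.7 J.
Photons incident: 249.7 / 6.408×10⁻¹⁹ = 3.897×10²⁰, i.e. 3.897×10²⁰/6.022×10²³ = 6.471×10⁻⁴ mol.
Product: Φ × n_abs = 0.58 × 6.471×10⁻⁴ = 3.753×10⁻⁴ mol.
As a count: 3.753×10⁻⁴ × 6.022×10²³ = 2.3×10²⁰.

2.3×10²⁰ molecules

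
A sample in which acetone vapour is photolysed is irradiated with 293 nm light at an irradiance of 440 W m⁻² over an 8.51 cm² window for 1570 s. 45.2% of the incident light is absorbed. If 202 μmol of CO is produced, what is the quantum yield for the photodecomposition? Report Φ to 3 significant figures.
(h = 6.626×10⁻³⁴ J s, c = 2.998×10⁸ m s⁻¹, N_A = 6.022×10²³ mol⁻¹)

Product: 202 μmol = 2.02×10⁻⁴ mol.
Photon energy at 293 nm: hc/λ = (6.626×10⁻³⁴)(2.998×10⁸)/(293×10⁻⁹) = 6.780×10⁻¹⁹ J.
Energy delivered: (440 W m⁻²)(8.51×10⁻⁴ m²)(1570 s) = 587.9 J.
Photons incident: 587.9 / 6.780×10⁻¹⁹ = 8.671×10²⁰, i.e. 8.671×10²⁰/6.022×10²³ = 0.001440 mol.
Photons absorbed: 0.452 × 0.001440 = 6.509×10⁻⁴ mol.
Φ = 2.02×10⁻⁴ mol / 6.509×10⁻⁴ mol photons = 0.310.

Φ = 0.310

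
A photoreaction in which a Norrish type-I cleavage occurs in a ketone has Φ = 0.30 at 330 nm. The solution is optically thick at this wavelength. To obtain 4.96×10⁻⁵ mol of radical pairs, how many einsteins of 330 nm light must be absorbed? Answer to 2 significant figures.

1.7×10⁻⁴ einstein

Photons that must be absorbed: 4.96×10⁻⁵ / 0.30 = 1.653×10⁻⁴ mol.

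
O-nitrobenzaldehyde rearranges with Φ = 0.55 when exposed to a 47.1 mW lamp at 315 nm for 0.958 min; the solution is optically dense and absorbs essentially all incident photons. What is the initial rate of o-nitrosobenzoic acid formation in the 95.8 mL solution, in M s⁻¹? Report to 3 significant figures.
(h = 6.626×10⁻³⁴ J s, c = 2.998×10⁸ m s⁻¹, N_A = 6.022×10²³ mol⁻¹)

Photon energy at 315 nm: hc/λ = (6.626×10⁻³⁴)(2.998×10⁸)/(315×10⁻⁹) = 6.306×10⁻¹⁹ J.
Energy delivered: (47.1 mW)(57.48 s) = 2.707 J.
Photons incident: 2.707 / 6.306×10⁻¹⁹ = 4.293×10¹⁸, i.e. 4.293×10¹⁸/6.022×10²³ = 7.129×10⁻⁶ mol.
Product formed: 0.55 × 7.129×10⁻⁶ = 3.921×10⁻⁶ mol.
Rate: 3.921×10⁻⁶ mol / (57.48 s × 0.0958 L) = 7.12×10⁻⁷ M s⁻¹.

7.12×10⁻⁷ M s⁻¹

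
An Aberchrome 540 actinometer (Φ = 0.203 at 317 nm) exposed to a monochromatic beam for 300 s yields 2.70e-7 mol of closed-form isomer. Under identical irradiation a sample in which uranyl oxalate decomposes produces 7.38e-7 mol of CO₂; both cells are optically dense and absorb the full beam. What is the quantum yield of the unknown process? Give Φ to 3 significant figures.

Φ = 0.555

Photons absorbed by the actinometer: 2.70e-7 / 0.203 = 1.330e-6 mol.
Φ(unknown) = 7.38e-7 / 1.330e-6 = 0.555.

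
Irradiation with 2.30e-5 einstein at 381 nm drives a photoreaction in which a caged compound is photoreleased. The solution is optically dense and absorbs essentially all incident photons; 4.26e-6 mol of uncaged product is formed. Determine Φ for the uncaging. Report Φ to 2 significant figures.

Φ = 4.26e-6 mol / 2.30e-5 mol photons = 0.19.

Φ = 0.19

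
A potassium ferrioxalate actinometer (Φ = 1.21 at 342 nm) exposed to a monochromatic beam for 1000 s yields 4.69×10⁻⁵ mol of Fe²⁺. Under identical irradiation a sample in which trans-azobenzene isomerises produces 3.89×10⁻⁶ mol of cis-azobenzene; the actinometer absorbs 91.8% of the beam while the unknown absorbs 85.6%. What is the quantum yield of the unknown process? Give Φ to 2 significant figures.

Photons absorbed by the actinometer: 4.69×10⁻⁵ / 1.21 = 3.876×10⁻⁵ mol.
Incident flux: 3.876×10⁻⁵ / 0.918 = 4.222×10⁻⁵ einstein.
Absorbed by unknown: 0.856 × 4.222×10⁻⁵ = 3.614×10⁻⁵ mol.
Φ(unknown) = 3.89×10⁻⁶ / 3.614×10⁻⁵ = 0.11.

Φ = 0.11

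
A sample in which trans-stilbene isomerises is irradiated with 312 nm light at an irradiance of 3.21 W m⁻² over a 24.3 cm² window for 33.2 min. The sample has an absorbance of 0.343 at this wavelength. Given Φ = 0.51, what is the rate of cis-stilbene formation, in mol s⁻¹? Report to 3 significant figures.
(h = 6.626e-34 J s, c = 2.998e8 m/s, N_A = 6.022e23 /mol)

5.67e-9 mol s⁻¹

Photon energy at 312 nm: hc/λ = (6.626e-34)(2.998e8)/(312e-9) = 6.367e-19 J.
Energy delivered: (3.21 W m⁻²)(24.3e-4 m²)(1992 s) = 15.54 J.
Photons incident: 15.54 / 6.367e-19 = 2.441e19, i.e. 2.441e19/6.022e23 = 4.053e-5 mol.
Fraction absorbed: 1 − 10^(−0.343) = 0.5461.
Photons absorbed: 0.5461 × 4.053e-5 = 2.213e-5 mol.
Product formed: 0.51 × 2.213e-5 = 1.129e-5 mol.
Rate: 1.129e-5 / 1992 s = 5.67e-9 mol s⁻¹.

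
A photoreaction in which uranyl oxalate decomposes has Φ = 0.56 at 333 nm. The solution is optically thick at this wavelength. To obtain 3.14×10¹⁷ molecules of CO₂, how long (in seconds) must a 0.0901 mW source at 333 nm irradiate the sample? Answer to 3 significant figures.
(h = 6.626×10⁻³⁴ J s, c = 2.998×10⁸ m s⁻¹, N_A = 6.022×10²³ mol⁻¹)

Product: 3.14×10¹⁷ / 6.022×10²³ = 5.214×10⁻⁷ mol.
Photons that must be absorbed: 5.214×10⁻⁷ / 0.56 = 9.311×10⁻⁷ mol.
Photon energy: hc/λ = 5.965×10⁻¹⁹ J; per mole, 3.592×10⁵ J mol⁻¹.
Energy required: 9.311×10⁻⁷ × 3.592×10⁵ = 0.3345 J.
Time: 0.3345 J / 9.01e-05 W = 3710 s.

t ≈ 3710 s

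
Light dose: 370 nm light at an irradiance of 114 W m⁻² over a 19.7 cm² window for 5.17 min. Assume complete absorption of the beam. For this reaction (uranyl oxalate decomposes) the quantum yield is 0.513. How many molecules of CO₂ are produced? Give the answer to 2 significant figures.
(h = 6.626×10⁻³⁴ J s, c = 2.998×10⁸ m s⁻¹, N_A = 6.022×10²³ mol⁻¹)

Photon energy at 370 nm: hc/λ = (6.626×10⁻³⁴)(2.998×10⁸)/(370×10⁻⁹) = 5.369×10⁻¹⁹ J.
Energy delivered: (114 W m⁻²)(19.7×10⁻⁴ m²)(310.2 s) = 69.66 J.
Photons incident: 69.66 / 5.369×10⁻¹⁹ = 1.297×10²⁰, i.e. 1.297×10²⁰/6.022×10²³ = 2.154×10⁻⁴ mol.
Product: Φ × n_abs = 0.513 × 2.154×10⁻⁴ = 1.105×10⁻⁴ mol.
As a count: 1.105×10⁻⁴ × 6.022×10²³ = 6.7×10¹⁹.

6.7×10¹⁹ molecules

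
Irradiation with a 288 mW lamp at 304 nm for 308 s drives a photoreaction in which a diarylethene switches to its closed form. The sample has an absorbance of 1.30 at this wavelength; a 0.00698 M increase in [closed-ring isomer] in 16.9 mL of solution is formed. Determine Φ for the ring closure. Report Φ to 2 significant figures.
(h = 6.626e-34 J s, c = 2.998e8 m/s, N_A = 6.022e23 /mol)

Φ = 0.55

Product: (0.00698 M)(0.0169 L) = 1.180e-4 mol.
Photon energy at 304 nm: hc/λ = (6.626e-34)(2.998e8)/(304e-9) = 6.534e-19 J.
Energy delivered: (288 mW)(308 s) = 88.70 J.
Photons incident: 88.70 / 6.534e-19 = 1.358e20, i.e. 1.358e20/6.022e23 = 2.255e-4 mol.
Fraction absorbed: 1 − 10^(−1.30) = 0.9499.
Photons absorbed: 0.9499 × 2.255e-4 = 2.142e-4 mol.
Φ = 1.180e-4 mol / 2.142e-4 mol photons = 0.55.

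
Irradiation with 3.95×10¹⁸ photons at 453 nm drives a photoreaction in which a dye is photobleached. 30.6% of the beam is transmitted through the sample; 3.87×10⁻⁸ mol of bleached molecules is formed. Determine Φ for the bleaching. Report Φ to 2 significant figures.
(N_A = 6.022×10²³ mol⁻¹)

Moles of photons: 3.95×10¹⁸ / 6.022×10²³ = 6.559×10⁻⁶ mol.
Fraction absorbed: 1 − 30.6/100 = 0.6940.
Photons absorbed: 0.6940 × 6.559×10⁻⁶ = 4.552×10⁻⁶ mol.
Φ = 3.87×10⁻⁸ mol / 4.552×10⁻⁶ mol photons = 0.0085.

Φ = 0.0085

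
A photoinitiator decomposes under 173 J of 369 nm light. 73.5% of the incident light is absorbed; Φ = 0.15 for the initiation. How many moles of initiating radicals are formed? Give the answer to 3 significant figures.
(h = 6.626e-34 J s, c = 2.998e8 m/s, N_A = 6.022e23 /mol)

Photon energy at 369 nm: hc/λ = (6.626e-34)(2.998e8)/(369e-9) = 5.383e-19 J.
Photons incident: 173 / 5.383e-19 = 3.214e20, i.e. 3.214e20/6.022e23 = 5.337e-4 mol.
Photons absorbed: 0.735 × 5.337e-4 = 3.923e-4 mol.
Product: Φ × n_abs = 0.15 × 3.923e-4 = 5.884e-5 mol.

5.88e-5 mol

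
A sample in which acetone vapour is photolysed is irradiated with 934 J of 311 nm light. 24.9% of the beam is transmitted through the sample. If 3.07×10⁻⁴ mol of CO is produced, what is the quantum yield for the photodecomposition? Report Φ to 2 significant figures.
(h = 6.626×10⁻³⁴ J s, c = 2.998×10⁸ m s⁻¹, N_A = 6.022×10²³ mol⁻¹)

Φ = 0.17

Photon energy at 311 nm: hc/λ = (6.626×10⁻³⁴)(2.998×10⁸)/(311×10⁻⁹) = 6.387×10⁻¹⁹ J.
Photons incident: 934 / 6.387×10⁻¹⁹ = 1.462×10²¹, i.e. 1.462×10²¹/6.022×10²³ = 0.002428 mol.
Fraction absorbed: 1 − 24.9/100 = 0.7510.
Photons absorbed: 0.7510 × 0.002428 = 0.001823 mol.
Φ = 3.07×10⁻⁴ mol / 0.001823 mol photons = 0.17.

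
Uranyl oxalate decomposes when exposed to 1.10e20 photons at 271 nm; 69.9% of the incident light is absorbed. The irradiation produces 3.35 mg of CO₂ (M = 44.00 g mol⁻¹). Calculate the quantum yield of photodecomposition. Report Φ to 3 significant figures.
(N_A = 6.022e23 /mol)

Product: 3.35 mg / 44.00 g mol⁻¹ = 7.614e-5 mol.
Moles of photons: 1.10e20 / 6.022e23 = 1.827e-4 mol.
Photons absorbed: 0.699 × 1.827e-4 = 1.277e-4 mol.
Φ = 7.614e-5 mol / 1.277e-4 mol photons = 0.596.

Φ = 0.596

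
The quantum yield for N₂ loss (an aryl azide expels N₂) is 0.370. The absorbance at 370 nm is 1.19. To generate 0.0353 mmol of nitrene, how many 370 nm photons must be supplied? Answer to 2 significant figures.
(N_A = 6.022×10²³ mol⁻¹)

6.1×10¹⁹ photons

Product: 0.0353 mmol = 3.53×10⁻⁵ mol.
Photons that must be absorbed: 3.53×10⁻⁵ / 0.370 = 9.541×10⁻⁵ mol.
Fraction absorbed: 1 − 10^(−1.19) = 0.9354.
Incident photons needed: 9.541×10⁻⁵ / 0.9354 = 1.020×10⁻⁴ mol.
Photon count: 1.020×10⁻⁴ × 6.022×10²³ = 6.1×10¹⁹.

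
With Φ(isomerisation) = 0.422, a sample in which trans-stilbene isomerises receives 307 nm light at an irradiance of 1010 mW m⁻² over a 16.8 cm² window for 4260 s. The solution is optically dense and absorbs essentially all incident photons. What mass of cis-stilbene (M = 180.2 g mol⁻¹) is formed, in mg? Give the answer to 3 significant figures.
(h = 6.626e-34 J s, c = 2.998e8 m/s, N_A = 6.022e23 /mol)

1.41 mg

Photon energy at 307 nm: hc/λ = (6.626e-34)(2.998e8)/(307e-9) = 6.471e-19 J.
Energy delivered: (1010 mW m⁻²)(16.8e-4 m²)(4260 s) = 7.228 J.
Photons incident: 7.228 / 6.471e-19 = 1.117e19, i.e. 1.117e19/6.022e23 = 1.855e-5 mol.
Product: Φ × n_abs = 0.422 × 1.855e-5 = 7.828e-6 mol.
Mass: 7.828e-6 × 180.2 = 0.001411 g = 1.41 mg.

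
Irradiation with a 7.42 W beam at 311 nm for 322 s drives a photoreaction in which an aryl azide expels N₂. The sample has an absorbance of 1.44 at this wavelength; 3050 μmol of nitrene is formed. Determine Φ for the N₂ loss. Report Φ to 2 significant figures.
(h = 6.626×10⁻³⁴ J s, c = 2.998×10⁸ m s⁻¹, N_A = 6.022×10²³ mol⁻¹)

Product: 3050 μmol = 0.00305 mol.
Photon energy at 311 nm: hc/λ = (6.626×10⁻³⁴)(2.998×10⁸)/(311×10⁻⁹) = 6.387×10⁻¹⁹ J.
Energy delivered: (7.42 W)(322 s) = 2389 J.
Photons incident: 2389 / 6.387×10⁻¹⁹ = 3.740×10²¹, i.e. 3.740×10²¹/6.022×10²³ = 0.006211 mol.
Fraction absorbed: 1 − 10^(−1.44) = 0.9637.
Photons absorbed: 0.9637 × 0.006211 = 0.005986 mol.
Φ = 0.00305 mol / 0.005986 mol photons = 0.51.

Φ = 0.51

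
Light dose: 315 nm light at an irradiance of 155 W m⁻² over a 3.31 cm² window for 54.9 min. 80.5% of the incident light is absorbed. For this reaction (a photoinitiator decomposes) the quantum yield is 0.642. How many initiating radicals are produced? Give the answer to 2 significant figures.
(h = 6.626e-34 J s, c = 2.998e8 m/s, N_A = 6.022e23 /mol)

Photon energy at 315 nm: hc/λ = (6.626e-34)(2.998e8)/(315e-9) = 6.306e-19 J.
Energy delivered: (155 W m⁻²)(3.31e-4 m²)(3294 s) = 169.0 J.
Photons incident: 169.0 / 6.306e-19 = 2.680e20, i.e. 2.680e20/6.022e23 = 4.450e-4 mol.
Photons absorbed: 0.805 × 4.450e-4 = 3.582e-4 mol.
Product: Φ × n_abs = 0.642 × 3.582e-4 = 2.300e-4 mol.
As a count: 2.300e-4 × 6.022e23 = 1.4e20.

1.4e20 initiating radicals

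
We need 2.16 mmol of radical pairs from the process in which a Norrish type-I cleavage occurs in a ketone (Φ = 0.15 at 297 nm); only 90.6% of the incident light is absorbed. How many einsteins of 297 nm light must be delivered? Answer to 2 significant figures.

Product: 2.16 mmol = 0.00216 mol.
Photons that must be absorbed: 0.00216 / 0.15 = 0.01440 mol.
Incident photons needed: 0.01440 / 0.906 = 0.01589 mol.

0.016 einstein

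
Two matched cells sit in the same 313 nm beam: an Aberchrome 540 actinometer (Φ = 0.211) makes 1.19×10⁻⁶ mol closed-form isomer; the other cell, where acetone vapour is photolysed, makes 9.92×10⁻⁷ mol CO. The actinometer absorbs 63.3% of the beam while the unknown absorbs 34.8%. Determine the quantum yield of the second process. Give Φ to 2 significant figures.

Photons absorbed by the actinometer: 1.19×10⁻⁶ / 0.211 = 5.640×10⁻⁶ mol.
Incident flux: 5.640×10⁻⁶ / 0.633 = 8.910×10⁻⁶ einstein.
Absorbed by unknown: 0.348 × 8.910×10⁻⁶ = 3.101×10⁻⁶ mol.
Φ(unknown) = 9.92×10⁻⁷ / 3.101×10⁻⁶ = 0.32.

Φ = 0.32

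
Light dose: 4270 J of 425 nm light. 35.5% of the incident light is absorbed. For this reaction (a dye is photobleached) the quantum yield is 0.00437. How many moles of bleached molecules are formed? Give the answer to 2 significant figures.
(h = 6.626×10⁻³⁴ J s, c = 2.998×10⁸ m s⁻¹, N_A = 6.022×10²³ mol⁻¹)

Photon energy at 425 nm: hc/λ = (6.626×10⁻³⁴)(2.998×10⁸)/(425×10⁻⁹) = 4.674×10⁻¹⁹ J.
Photons incident: 4270 / 4.674×10⁻¹⁹ = 9.136×10²¹, i.e. 9.136×10²¹/6.022×10²³ = 0.01517 mol.
Photons absorbed: 0.355 × 0.01517 = 0.005385 mol.
Product: Φ × n_abs = 0.00437 × 0.005385 = 2.353×10⁻⁵ mol.

2.4×10⁻⁵ mol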